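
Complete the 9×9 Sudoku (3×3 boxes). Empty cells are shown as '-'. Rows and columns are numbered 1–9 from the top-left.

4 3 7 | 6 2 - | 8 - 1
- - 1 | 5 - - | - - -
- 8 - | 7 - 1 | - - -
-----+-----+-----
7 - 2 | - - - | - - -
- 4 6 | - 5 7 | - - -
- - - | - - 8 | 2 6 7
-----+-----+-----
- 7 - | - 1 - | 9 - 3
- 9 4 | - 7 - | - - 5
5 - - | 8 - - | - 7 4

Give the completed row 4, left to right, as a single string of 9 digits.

R1C6 = 9: row 1 has {1,2,3,4,6,7,8}; col 6 has {1,7,8}; box has {1,2,5,6,7} → only 9 remains.
R1C8 = 5: row 1 has {1,2,3,4,6,7,8,9}; col 8 has {6,7}; box has {1,8} → only 5 remains.
R7C3 = 8: row 7 has {1,3,7,9}; col 3 has {1,2,4,6,7}; box has {4,5,7,9} → only 8 remains.
R7C8 = 2: row 7 has {1,3,7,8,9}; col 8 has {5,6,7}; box has {3,4,5,7,9} → only 2 remains.
R9C3 = 3: row 9 has {4,5,7,8}; col 3 has {1,2,4,6,7,8}; box has {4,5,7,8,9} → only 3 remains.
R7C1 = 6: row 7 has {1,2,3,7,8,9}; col 1 has {4,5,7}; box has {3,4,5,7,8,9} → only 6 remains.
R7C4 = 4: row 7 has {1,2,3,6,7,8,9}; col 4 has {5,6,7,8}; box has {1,7,8} → only 4 remains.
R7C6 = 5: row 7 has {1,2,3,4,6,7,8,9}; col 6 has {1,7,8,9}; box has {1,4,7,8} → only 5 remains.
R2C7 = 7: in row 2, 7 can only go here (every other open cell in that row sees a 7).
R2C5 = 8: in row 2, 8 can only go here (every other open cell in that row sees an 8).
R3C3 = 5: in row 3, 5 can only go here (every other open cell in that row sees a 5).
R6C3 = 9: row 6 has {2,6,7,8}; col 3 has {1,2,3,4,5,6,7,8}; box has {2,4,6,7} → only 9 remains.
R5C4 = 2: in row 5, 2 can only go here (every other open cell in that row sees a 2).
R8C4 = 3: row 8 has {4,5,7,9}; col 4 has {2,4,5,6,7,8}; box has {1,4,5,7,8} → only 3 remains.
R6C4 = 1: row 6 has {2,6,7,8,9}; col 4 has {2,3,4,5,6,7,8}; box has {2,5,7,8} → only 1 remains.
R4C4 = 9: row 4 has {2,7}; col 4 has {1,2,3,4,5,6,7,8}; box has {1,2,5,7,8} → only 9 remains.
R4C9 = 8: row 4 has {2,7,9}; col 9 has {1,3,4,5,7}; box has {2,6,7} → only 8 remains.
R5C9 = 9: row 5 has {2,4,5,6,7}; col 9 has {1,3,4,5,7,8}; box has {2,6,7,8} → only 9 remains.
R6C1 = 3: row 6 has {1,2,6,7,8,9}; col 1 has {4,5,6,7}; box has {2,4,6,7,9} → only 3 remains.
R6C2 = 5: row 6 has {1,2,3,6,7,8,9}; col 2 has {3,4,7,8,9}; box has {2,3,4,6,7,9} → only 5 remains.
R6C5 = 4: row 6 has {1,2,3,5,6,7,8,9}; col 5 has {1,2,5,7,8}; box has {1,2,5,7,8,9} → only 4 remains.
R3C5 = 3: row 3 has {1,5,7,8}; col 5 has {1,2,4,5,7,8}; box has {1,2,5,6,7,8,9} → only 3 remains.
R4C2 = 1: row 4 has {2,7,8,9}; col 2 has {3,4,5,7,8,9}; box has {2,3,4,5,6,7,9} → only 1 remains.
R4C5 = 6: row 4 has {1,2,7,8,9}; col 5 has {1,2,3,4,5,7,8}; box has {1,2,4,5,7,8,9} → only 6 remains.
R4C6 = 3: row 4 has {1,2,6,7,8,9}; col 6 has {1,5,7,8,9}; box has {1,2,4,5,6,7,8,9} → only 3 remains.
R4C8 = 4: row 4 has {1,2,3,6,7,8,9}; col 8 has {2,5,6,7}; box has {2,6,7,8,9} → only 4 remains.
R5C1 = 8: row 5 has {2,4,5,6,7,9}; col 1 has {3,4,5,6,7}; box has {1,2,3,4,5,6,7,9} → only 8 remains.
R9C2 = 2: row 9 has {3,4,5,7,8}; col 2 has {1,3,4,5,7,8,9}; box has {3,4,5,6,7,8,9} → only 2 remains.
R9C5 = 9: row 9 has {2,3,4,5,7,8}; col 5 has {1,2,3,4,5,6,7,8}; box has {1,3,4,5,7,8} → only 9 remains.
R9C6 = 6: row 9 has {2,3,4,5,7,8,9}; col 6 has {1,3,5,7,8,9}; box has {1,3,4,5,7,8,9} → only 6 remains.
R9C7 = 1: row 9 has {2,3,4,5,6,7,8,9}; col 7 has {2,7,8,9}; box has {2,3,4,5,7,9} → only 1 remains.
R2C2 = 6: row 2 has {1,5,7,8}; col 2 has {1,2,3,4,5,7,8,9}; box has {1,3,4,5,7,8} → only 6 remains.
R2C6 = 4: row 2 has {1,5,6,7,8}; col 6 has {1,3,5,6,7,8,9}; box has {1,2,3,5,6,7,8,9} → only 4 remains.
R2C9 = 2: row 2 has {1,4,5,6,7,8}; col 9 has {1,3,4,5,7,8,9}; box has {1,5,7,8} → only 2 remains.
R3C8 = 9: row 3 has {1,3,5,7,8}; col 8 has {2,4,5,6,7}; box has {1,2,5,7,8} → only 9 remains.
R3C9 = 6: row 3 has {1,3,5,7,8,9}; col 9 has {1,2,3,4,5,7,8,9}; box has {1,2,5,7,8,9} → only 6 remains.
R4C7 = 5: row 4 has {1,2,3,4,6,7,8,9}; col 7 has {1,2,7,8,9}; box has {2,4,6,7,8,9} → only 5 remains.

712963548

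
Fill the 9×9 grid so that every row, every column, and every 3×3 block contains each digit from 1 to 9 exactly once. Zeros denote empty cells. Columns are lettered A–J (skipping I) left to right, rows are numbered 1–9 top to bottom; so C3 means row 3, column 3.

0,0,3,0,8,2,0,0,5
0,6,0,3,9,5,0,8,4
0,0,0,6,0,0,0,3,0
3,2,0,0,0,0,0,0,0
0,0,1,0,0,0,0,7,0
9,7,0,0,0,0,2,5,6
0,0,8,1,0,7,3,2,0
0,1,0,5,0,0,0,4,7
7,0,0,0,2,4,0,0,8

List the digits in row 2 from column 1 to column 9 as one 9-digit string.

162395784

F3 = 1: row 3 has {3,6}; col 6 has {2,4,5,7}; box has {2,3,5,6,8,9} → only 1 remains.
C6 = 4: row 6 has {2,5,6,7,9}; col 3 has {1,3,8}; box has {1,2,3,7,9} → only 4 remains.
D6 = 8: row 6 has {2,4,5,6,7,9}; col 4 has {1,3,5,6}; box has {} → only 8 remains.
F6 = 3: row 6 has {2,4,5,6,7,8,9}; col 6 has {1,2,4,5,7}; box has {8} → only 3 remains.
E7 = 6: row 7 has {1,2,3,7,8}; col 5 has {2,8,9}; box has {1,2,4,5,7} → only 6 remains.
J7 = 9: row 7 has {1,2,3,6,7,8}; col 9 has {4,5,6,7,8}; box has {2,3,4,7,8} → only 9 remains.
E8 = 3: row 8 has {1,4,5,7}; col 5 has {2,6,8,9}; box has {1,2,4,5,6,7} → only 3 remains.
G8 = 6: row 8 has {1,3,4,5,7}; col 7 has {2,3}; box has {2,3,4,7,8,9} → only 6 remains.
D9 = 9: row 9 has {2,4,7,8}; col 4 has {1,3,5,6,8}; box has {1,2,3,4,5,6,7} → only 9 remains.
H9 = 1: row 9 has {2,4,7,8,9}; col 8 has {2,3,4,5,7,8}; box has {2,3,4,6,7,8,9} → only 1 remains.
J3 = 2: row 3 has {1,3,6}; col 9 has {4,5,6,7,8,9}; box has {3,4,5,8} → only 2 remains.
H4 = 9: row 4 has {2,3}; col 8 has {1,2,3,4,5,7,8}; box has {2,5,6,7} → only 9 remains.
J4 = 1: row 4 has {2,3,9}; col 9 has {2,4,5,6,7,8,9}; box has {2,5,6,7,9} → only 1 remains.
J5 = 3: row 5 has {1,7}; col 9 has {1,2,4,5,6,7,8,9}; box has {1,2,5,6,7,9} → only 3 remains.
E6 = 1: row 6 has {2,3,4,5,6,7,8,9}; col 5 has {2,3,6,8,9}; box has {3,8} → only 1 remains.
A8 = 2: row 8 has {1,3,4,5,6,7}; col 1 has {3,7,9}; box has {1,7,8} → only 2 remains.
C8 = 9: row 8 has {1,2,3,4,5,6,7}; col 3 has {1,3,4,8}; box has {1,2,7,8} → only 9 remains.
F8 = 8: row 8 has {1,2,3,4,5,6,7,9}; col 6 has {1,2,3,4,5,7}; box has {1,2,3,4,5,6,7,9} → only 8 remains.
G9 = 5: row 9 has {1,2,4,7,8,9}; col 7 has {2,3,6}; box has {1,2,3,4,6,7,8,9} → only 5 remains.
H1 = 6: row 1 has {2,3,5,8}; col 8 has {1,2,3,4,5,7,8,9}; box has {2,3,4,5,8} → only 6 remains.
A2 = 1: row 2 has {3,4,5,6,8,9}; col 1 has {2,3,7,9}; box has {3,6} → only 1 remains.
G2 = 7: row 2 has {1,3,4,5,6,8,9}; col 7 has {2,3,5,6}; box has {2,3,4,5,6,8} → only 7 remains.
G3 = 9: row 3 has {1,2,3,6}; col 7 has {2,3,5,6,7}; box has {2,3,4,5,6,7,8} → only 9 remains.
F4 = 6: row 4 has {1,2,3,9}; col 6 has {1,2,3,4,5,7,8}; box has {1,3,8} → only 6 remains.
F5 = 9: row 5 has {1,3,7}; col 6 has {1,2,3,4,5,6,7,8}; box has {1,3,6,8} → only 9 remains.
B9 = 3: row 9 has {1,2,4,5,7,8,9}; col 2 has {1,2,6,7}; box has {1,2,7,8,9} → only 3 remains.
C9 = 6: row 9 has {1,2,3,4,5,7,8,9}; col 3 has {1,3,4,8,9}; box has {1,2,3,7,8,9} → only 6 remains.
A1 = 4: row 1 has {2,3,5,6,8}; col 1 has {1,2,3,7,9}; box has {1,3,6} → only 4 remains.
B1 = 9: row 1 has {2,3,4,5,6,8}; col 2 has {1,2,3,6,7}; box has {1,3,4,6} → only 9 remains.
D1 = 7: row 1 has {2,3,4,5,6,8,9}; col 4 has {1,3,5,6,8,9}; box has {1,2,3,5,6,8,9} → only 7 remains.
G1 = 1: row 1 has {2,3,4,5,6,7,8,9}; col 7 has {2,3,5,6,7,9}; box has {2,3,4,5,6,7,8,9} → only 1 remains.
C2 = 2: row 2 has {1,3,4,5,6,7,8,9}; col 3 has {1,3,4,6,8,9}; box has {1,3,4,6,9} → only 2 remains.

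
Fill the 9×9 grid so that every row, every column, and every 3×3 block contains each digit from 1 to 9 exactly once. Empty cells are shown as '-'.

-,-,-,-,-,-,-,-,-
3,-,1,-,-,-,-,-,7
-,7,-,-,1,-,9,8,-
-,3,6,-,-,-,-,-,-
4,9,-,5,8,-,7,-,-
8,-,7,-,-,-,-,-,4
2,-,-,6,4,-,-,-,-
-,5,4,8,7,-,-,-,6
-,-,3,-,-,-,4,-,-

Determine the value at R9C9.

R5C3 = 2: row 5 has {4,5,7,8,9}; col 3 has {1,3,4,6,7}; box has {3,4,6,7,8,9} → only 2 remains.
R6C2 = 1: row 6 has {4,7,8}; col 2 has {3,5,7,9}; box has {2,3,4,6,7,8,9} → only 1 remains.
R7C2 = 8: row 7 has {2,4,6}; col 2 has {1,3,5,7,9}; box has {2,3,4,5} → only 8 remains.
R7C3 = 9: row 7 has {2,4,6,8}; col 3 has {1,2,3,4,6,7}; box has {2,3,4,5,8} → only 9 remains.
R8C1 = 1: row 8 has {4,5,6,7,8}; col 1 has {2,3,4,8}; box has {2,3,4,5,8,9} → only 1 remains.
R9C2 = 6: row 9 has {3,4}; col 2 has {1,3,5,7,8,9}; box has {1,2,3,4,5,8,9} → only 6 remains.
R3C3 = 5: row 3 has {1,7,8,9}; col 3 has {1,2,3,4,6,7,9}; box has {1,3,7} → only 5 remains.
R4C1 = 5: row 4 has {3,6}; col 1 has {1,2,3,4,8}; box has {1,2,3,4,6,7,8,9} → only 5 remains.
R9C1 = 7: row 9 has {3,4,6}; col 1 has {1,2,3,4,5,8}; box has {1,2,3,4,5,6,8,9} → only 7 remains.
R1C3 = 8: row 1 has {}; col 3 has {1,2,3,4,5,6,7,9}; box has {1,3,5,7} → only 8 remains.
R3C1 = 6: row 3 has {1,5,7,8,9}; col 1 has {1,2,3,4,5,7,8}; box has {1,3,5,7,8} → only 6 remains.
R1C1 = 9: row 1 has {8}; col 1 has {1,2,3,4,5,6,7,8}; box has {1,3,5,6,7,8} → only 9 remains.
R2C6 = 8: in row 2, 8 can only go here (every other open cell in that row sees an 8).
R7C8 = 7: in row 7, 7 can only go here (every other open cell in that row sees a 7).
R9C9 = 8: in row 9, 8 can only go here (every other open cell in that row sees an 8).

8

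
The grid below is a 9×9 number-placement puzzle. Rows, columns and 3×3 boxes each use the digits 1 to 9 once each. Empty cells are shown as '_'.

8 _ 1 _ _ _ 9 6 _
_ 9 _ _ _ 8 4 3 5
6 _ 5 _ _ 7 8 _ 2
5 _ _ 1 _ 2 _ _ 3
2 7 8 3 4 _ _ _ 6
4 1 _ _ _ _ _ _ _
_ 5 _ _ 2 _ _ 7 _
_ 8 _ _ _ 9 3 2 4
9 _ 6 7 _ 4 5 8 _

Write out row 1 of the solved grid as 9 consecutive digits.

841253967

row 1, column 9 = 7: row 1 has {1,6,8,9}; col 9 has {2,3,4,5,6}; box has {2,3,4,5,6,8,9} → only 7 remains.
row 2, column 1 = 7: row 2 has {3,4,5,8,9}; col 1 has {2,4,5,6,8,9}; box has {1,5,6,8,9} → only 7 remains.
row 2, column 3 = 2: row 2 has {3,4,5,7,8,9}; col 3 has {1,5,6,8}; box has {1,5,6,7,8,9} → only 2 remains.
row 2, column 4 = 6: row 2 has {2,3,4,5,7,8,9}; col 4 has {1,3,7}; box has {7,8} → only 6 remains.
row 2, column 5 = 1: row 2 has {2,3,4,5,6,7,8,9}; col 5 has {2,4}; box has {6,7,8} → only 1 remains.
row 3, column 8 = 1: row 3 has {2,5,6,7,8}; col 8 has {2,3,6,7,8}; box has {2,3,4,5,6,7,8,9} → only 1 remains.
row 4, column 2 = 6: row 4 has {1,2,3,5}; col 2 has {1,5,7,8,9}; box has {1,2,4,5,7,8} → only 6 remains.
row 4, column 3 = 9: row 4 has {1,2,3,5,6}; col 3 has {1,2,5,6,8}; box has {1,2,4,5,6,7,8} → only 9 remains.
row 4, column 7 = 7: row 4 has {1,2,3,5,6,9}; col 7 has {3,4,5,8,9}; box has {3,6} → only 7 remains.
row 4, column 8 = 4: row 4 has {1,2,3,5,6,7,9}; col 8 has {1,2,3,6,7,8}; box has {3,6,7} → only 4 remains.
row 5, column 6 = 5: row 5 has {2,3,4,6,7,8}; col 6 has {2,4,7,8,9}; box has {1,2,3,4} → only 5 remains.
row 5, column 7 = 1: row 5 has {2,3,4,5,6,7,8}; col 7 has {3,4,5,7,8,9}; box has {3,4,6,7} → only 1 remains.
row 5, column 8 = 9: row 5 has {1,2,3,4,5,6,7,8}; col 8 has {1,2,3,4,6,7,8}; box has {1,3,4,6,7} → only 9 remains.
row 6, column 3 = 3: row 6 has {1,4}; col 3 has {1,2,5,6,8,9}; box has {1,2,4,5,6,7,8,9} → only 3 remains.
row 6, column 6 = 6: row 6 has {1,3,4}; col 6 has {2,4,5,7,8,9}; box has {1,2,3,4,5} → only 6 remains.
row 6, column 7 = 2: row 6 has {1,3,4,6}; col 7 has {1,3,4,5,7,8,9}; box has {1,3,4,6,7,9} → only 2 remains.
row 6, column 8 = 5: row 6 has {1,2,3,4,6}; col 8 has {1,2,3,4,6,7,8,9}; box has {1,2,3,4,6,7,9} → only 5 remains.
row 6, column 9 = 8: row 6 has {1,2,3,4,5,6}; col 9 has {2,3,4,5,6,7}; box has {1,2,3,4,5,6,7,9} → only 8 remains.
row 7, column 3 = 4: row 7 has {2,5,7}; col 3 has {1,2,3,5,6,8,9}; box has {5,6,8,9} → only 4 remains.
row 7, column 4 = 8: row 7 has {2,4,5,7}; col 4 has {1,3,6,7}; box has {2,4,7,9} → only 8 remains.
row 7, column 7 = 6: row 7 has {2,4,5,7,8}; col 7 has {1,2,3,4,5,7,8,9}; box has {2,3,4,5,7,8} → only 6 remains.
row 8, column 1 = 1: row 8 has {2,3,4,8,9}; col 1 has {2,4,5,6,7,8,9}; box has {4,5,6,8,9} → only 1 remains.
row 8, column 3 = 7: row 8 has {1,2,3,4,8,9}; col 3 has {1,2,3,4,5,6,8,9}; box has {1,4,5,6,8,9} → only 7 remains.
row 8, column 4 = 5: row 8 has {1,2,3,4,7,8,9}; col 4 has {1,3,6,7,8}; box has {2,4,7,8,9} → only 5 remains.
row 8, column 5 = 6: row 8 has {1,2,3,4,5,7,8,9}; col 5 has {1,2,4}; box has {2,4,5,7,8,9} → only 6 remains.
row 9, column 5 = 3: row 9 has {4,5,6,7,8,9}; col 5 has {1,2,4,6}; box has {2,4,5,6,7,8,9} → only 3 remains.
row 9, column 9 = 1: row 9 has {3,4,5,6,7,8,9}; col 9 has {2,3,4,5,6,7,8}; box has {2,3,4,5,6,7,8} → only 1 remains.
row 1, column 5 = 5: row 1 has {1,6,7,8,9}; col 5 has {1,2,3,4,6}; box has {1,6,7,8} → only 5 remains.
row 1, column 6 = 3: row 1 has {1,5,6,7,8,9}; col 6 has {2,4,5,6,7,8,9}; box has {1,5,6,7,8} → only 3 remains.
row 3, column 5 = 9: row 3 has {1,2,5,6,7,8}; col 5 has {1,2,3,4,5,6}; box has {1,3,5,6,7,8} → only 9 remains.
row 4, column 5 = 8: row 4 has {1,2,3,4,5,6,7,9}; col 5 has {1,2,3,4,5,6,9}; box has {1,2,3,4,5,6} → only 8 remains.
row 6, column 4 = 9: row 6 has {1,2,3,4,5,6,8}; col 4 has {1,3,5,6,7,8}; box has {1,2,3,4,5,6,8} → only 9 remains.
row 6, column 5 = 7: row 6 has {1,2,3,4,5,6,8,9}; col 5 has {1,2,3,4,5,6,8,9}; box has {1,2,3,4,5,6,8,9} → only 7 remains.
row 7, column 1 = 3: row 7 has {2,4,5,6,7,8}; col 1 has {1,2,4,5,6,7,8,9}; box has {1,4,5,6,7,8,9} → only 3 remains.
row 7, column 6 = 1: row 7 has {2,3,4,5,6,7,8}; col 6 has {2,3,4,5,6,7,8,9}; box has {2,3,4,5,6,7,8,9} → only 1 remains.
row 7, column 9 = 9: row 7 has {1,2,3,4,5,6,7,8}; col 9 has {1,2,3,4,5,6,7,8}; box has {1,2,3,4,5,6,7,8} → only 9 remains.
row 9, column 2 = 2: row 9 has {1,3,4,5,6,7,8,9}; col 2 has {1,5,6,7,8,9}; box has {1,3,4,5,6,7,8,9} → only 2 remains.
row 1, column 2 = 4: row 1 has {1,3,5,6,7,8,9}; col 2 has {1,2,5,6,7,8,9}; box has {1,2,5,6,7,8,9} → only 4 remains.
row 1, column 4 = 2: row 1 has {1,3,4,5,6,7,8,9}; col 4 has {1,3,5,6,7,8,9}; box has {1,3,5,6,7,8,9} → only 2 remains.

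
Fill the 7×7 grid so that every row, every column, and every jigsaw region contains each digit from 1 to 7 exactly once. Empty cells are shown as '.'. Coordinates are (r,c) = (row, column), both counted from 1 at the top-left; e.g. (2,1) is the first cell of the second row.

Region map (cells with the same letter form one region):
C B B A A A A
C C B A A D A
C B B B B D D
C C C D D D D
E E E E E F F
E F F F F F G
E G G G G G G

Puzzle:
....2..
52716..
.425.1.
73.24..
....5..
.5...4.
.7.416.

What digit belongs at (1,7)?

5

(2,6) = 3 (sole candidate).
(2,7) = 4 (sole candidate).
(3,1) = 6 (sole candidate).
(3,5) = 3 (sole candidate).
(3,7) = 7 (sole candidate).
(4,3) = 1 (sole candidate).
(4,6) = 5 (sole candidate).
(4,7) = 6 (sole candidate).
(6,5) = 7 (sole candidate).
(1,1) = 4 (sole candidate).
(1,3) = 6 (sole candidate).
(1,6) = 7 (sole candidate).
(5,6) = 2 (sole candidate).
(6,3) = 3 (sole candidate).
(6,4) = 6 (sole candidate).
(6,7) = 2 (sole candidate).
(7,3) = 5 (sole candidate).
(7,7) = 3 (sole candidate).
(1,2) = 1 (sole candidate).
(1,4) = 3 (sole candidate).
(1,7) = 5: row 1 has {1,2,3,4,6,7}; col 7 has {2,3,4,6,7}; region has {1,2,3,4,6,7} → only 5 remains.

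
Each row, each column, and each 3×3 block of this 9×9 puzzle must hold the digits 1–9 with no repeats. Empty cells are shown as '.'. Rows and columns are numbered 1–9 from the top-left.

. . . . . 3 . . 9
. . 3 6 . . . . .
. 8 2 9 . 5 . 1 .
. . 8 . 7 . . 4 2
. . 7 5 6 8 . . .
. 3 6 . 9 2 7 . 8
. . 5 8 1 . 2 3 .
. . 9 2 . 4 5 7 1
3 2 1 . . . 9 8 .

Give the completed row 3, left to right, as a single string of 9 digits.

682945317

row 1, column 3 = 4 (sole candidate).
row 3, column 5 = 4: row 3 has {1,2,5,8,9}; col 5 has {1,6,7,9}; box has {3,5,6,9} → only 4 remains.
row 4, column 6 = 1 (sole candidate).
row 5, column 8 = 9 (sole candidate).
row 5, column 9 = 3 (sole candidate).
row 6, column 4 = 4 (sole candidate).
row 6, column 8 = 5 (sole candidate).
row 8, column 2 = 6 (sole candidate).
row 8, column 5 = 3 (sole candidate).
row 9, column 4 = 7 (sole candidate).
row 9, column 5 = 5 (sole candidate).
row 9, column 6 = 6 (sole candidate).
row 9, column 9 = 4 (sole candidate).
row 1, column 4 = 1 (sole candidate).
row 2, column 6 = 7 (sole candidate).
row 2, column 8 = 2 (sole candidate).
row 2, column 9 = 5 (sole candidate).
row 4, column 4 = 3 (sole candidate).
row 4, column 7 = 6 (sole candidate).
row 5, column 7 = 1 (sole candidate).
row 6, column 1 = 1 (sole candidate).
row 7, column 6 = 9 (sole candidate).
row 7, column 9 = 6 (sole candidate).
row 8, column 1 = 8 (sole candidate).
row 1, column 7 = 8 (sole candidate).
row 1, column 8 = 6 (sole candidate).
row 2, column 1 = 9 (sole candidate).
row 2, column 2 = 1 (sole candidate).
row 2, column 5 = 8 (sole candidate).
row 2, column 7 = 4 (sole candidate).
row 3, column 7 = 3: row 3 has {1,2,4,5,8,9}; col 7 has {1,2,4,5,6,7,8,9}; box has {1,2,4,5,6,8,9} → only 3 remains.
row 3, column 9 = 7: row 3 has {1,2,3,4,5,8,9}; col 9 has {1,2,3,4,5,6,8,9}; box has {1,2,3,4,5,6,8,9} → only 7 remains.
row 4, column 1 = 5 (sole candidate).
row 4, column 2 = 9 (sole candidate).
row 5, column 2 = 4 (sole candidate).
row 7, column 2 = 7 (sole candidate).
row 1, column 1 = 7 (sole candidate).
row 1, column 2 = 5 (sole candidate).
row 1, column 5 = 2 (sole candidate).
row 3, column 1 = 6: row 3 has {1,2,3,4,5,7,8,9}; col 1 has {1,3,5,7,8,9}; box has {1,2,3,4,5,7,8,9} → only 6 remains.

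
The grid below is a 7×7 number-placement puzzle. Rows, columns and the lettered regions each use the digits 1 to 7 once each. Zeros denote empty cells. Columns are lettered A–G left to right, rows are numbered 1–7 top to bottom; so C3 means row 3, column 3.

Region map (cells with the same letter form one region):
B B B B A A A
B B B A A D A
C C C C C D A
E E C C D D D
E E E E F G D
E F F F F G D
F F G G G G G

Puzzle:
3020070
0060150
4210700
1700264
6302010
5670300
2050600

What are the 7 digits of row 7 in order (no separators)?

2157643

A2 = 7 (sole candidate).
B2 = 4 (sole candidate).
D2 = 3 (sole candidate).
G2 = 2 (sole candidate).
F3 = 3 (sole candidate).
C4 = 3 (sole candidate).
D4 = 5 (sole candidate).
C5 = 4 (sole candidate).
E5 = 5 (sole candidate).
G5 = 7 (sole candidate).
G6 = 1 (sole candidate).
B7 = 1: row 7 has {2,5,6}; col 2 has {2,3,4,6,7}; region has {2,3,5,6,7} → only 1 remains.
F7 = 4: row 7 has {1,2,5,6}; col 6 has {1,3,5,6,7}; region has {1,5,6} → only 4 remains.
G7 = 3: row 7 has {1,2,4,5,6}; col 7 has {1,2,4,7}; region has {1,4,5,6} → only 3 remains.
B1 = 5 (sole candidate).
D1 = 1 (sole candidate).
E1 = 4 (sole candidate).
G1 = 6 (sole candidate).
D3 = 6 (sole candidate).
G3 = 5 (sole candidate).
D6 = 4 (sole candidate).
F6 = 2 (sole candidate).
D7 = 7: row 7 has {1,2,3,4,5,6}; col 4 has {1,2,3,4,5,6}; region has {1,2,3,4,5,6} → only 7 remains.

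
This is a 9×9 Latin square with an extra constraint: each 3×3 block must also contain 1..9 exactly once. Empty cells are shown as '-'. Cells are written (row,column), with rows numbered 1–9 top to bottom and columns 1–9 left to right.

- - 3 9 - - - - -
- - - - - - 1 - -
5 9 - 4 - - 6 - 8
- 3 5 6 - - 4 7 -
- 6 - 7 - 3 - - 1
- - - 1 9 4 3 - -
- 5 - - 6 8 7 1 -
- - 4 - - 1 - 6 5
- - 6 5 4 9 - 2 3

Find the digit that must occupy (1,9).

(3,8) = 3: row 3 has {4,5,6,8,9}; col 8 has {1,2,6,7}; box has {1,6,8} → only 3 remains.
(4,6) = 2: row 4 has {3,4,5,6,7}; col 6 has {1,3,4,8,9}; box has {1,3,4,6,7,9} → only 2 remains.
(4,9) = 9: row 4 has {2,3,4,5,6,7}; col 9 has {1,3,5,8}; box has {1,3,4,7} → only 9 remains.
(7,9) = 4: row 7 has {1,5,6,7,8}; col 9 has {1,3,5,8,9}; box has {1,2,3,5,6,7} → only 4 remains.
(9,7) = 8: row 9 has {2,3,4,5,6,9}; col 7 has {1,3,4,6,7}; box has {1,2,3,4,5,6,7} → only 8 remains.
(3,6) = 7: row 3 has {3,4,5,6,8,9}; col 6 has {1,2,3,4,8,9}; box has {4,9} → only 7 remains.
(4,5) = 8: row 4 has {2,3,4,5,6,7,9}; col 5 has {4,6,9}; box has {1,2,3,4,6,7,9} → only 8 remains.
(5,5) = 5: row 5 has {1,3,6,7}; col 5 has {4,6,8,9}; box has {1,2,3,4,6,7,8,9} → only 5 remains.
(5,7) = 2: row 5 has {1,3,5,6,7}; col 7 has {1,3,4,6,7,8}; box has {1,3,4,7,9} → only 2 remains.
(5,8) = 8: row 5 has {1,2,3,5,6,7}; col 8 has {1,2,3,6,7}; box has {1,2,3,4,7,9} → only 8 remains.
(6,8) = 5: row 6 has {1,3,4,9}; col 8 has {1,2,3,6,7,8}; box has {1,2,3,4,7,8,9} → only 5 remains.
(6,9) = 6: row 6 has {1,3,4,5,9}; col 9 has {1,3,4,5,8,9}; box has {1,2,3,4,5,7,8,9} → only 6 remains.
(8,7) = 9: row 8 has {1,4,5,6}; col 7 has {1,2,3,4,6,7,8}; box has {1,2,3,4,5,6,7,8} → only 9 remains.
(1,7) = 5: row 1 has {3,9}; col 7 has {1,2,3,4,6,7,8,9}; box has {1,3,6,8} → only 5 remains.
(1,8) = 4: row 1 has {3,5,9}; col 8 has {1,2,3,5,6,7,8}; box has {1,3,5,6,8} → only 4 remains.
(2,8) = 9: row 2 has {1}; col 8 has {1,2,3,4,5,6,7,8}; box has {1,3,4,5,6,8} → only 9 remains.
(4,1) = 1: row 4 has {2,3,4,5,6,7,8,9}; col 1 has {5}; box has {3,5,6} → only 1 remains.
(5,3) = 9: row 5 has {1,2,3,5,6,7,8}; col 3 has {3,4,5,6}; box has {1,3,5,6} → only 9 remains.
(7,3) = 2: row 7 has {1,4,5,6,7,8}; col 3 has {3,4,5,6,9}; box has {4,5,6} → only 2 remains.
(7,4) = 3: row 7 has {1,2,4,5,6,7,8}; col 4 has {1,4,5,6,7,9}; box has {1,4,5,6,8,9} → only 3 remains.
(8,4) = 2: row 8 has {1,4,5,6,9}; col 4 has {1,3,4,5,6,7,9}; box has {1,3,4,5,6,8,9} → only 2 remains.
(8,5) = 7: row 8 has {1,2,4,5,6,9}; col 5 has {4,5,6,8,9}; box has {1,2,3,4,5,6,8,9} → only 7 remains.
(9,1) = 7: row 9 has {2,3,4,5,6,8,9}; col 1 has {1,5}; box has {2,4,5,6} → only 7 remains.
(9,2) = 1: row 9 has {2,3,4,5,6,7,8,9}; col 2 has {3,5,6,9}; box has {2,4,5,6,7} → only 1 remains.
(1,6) = 6: row 1 has {3,4,5,9}; col 6 has {1,2,3,4,7,8,9}; box has {4,7,9} → only 6 remains.
(2,4) = 8: row 2 has {1,9}; col 4 has {1,2,3,4,5,6,7,9}; box has {4,6,7,9} → only 8 remains.
(2,6) = 5: row 2 has {1,8,9}; col 6 has {1,2,3,4,6,7,8,9}; box has {4,6,7,8,9} → only 5 remains.
(3,3) = 1: row 3 has {3,4,5,6,7,8,9}; col 3 has {2,3,4,5,6,9}; box has {3,5,9} → only 1 remains.
(3,5) = 2: row 3 has {1,3,4,5,6,7,8,9}; col 5 has {4,5,6,7,8,9}; box has {4,5,6,7,8,9} → only 2 remains.
(5,1) = 4: row 5 has {1,2,3,5,6,7,8,9}; col 1 has {1,5,7}; box has {1,3,5,6,9} → only 4 remains.
(7,1) = 9: row 7 has {1,2,3,4,5,6,7,8}; col 1 has {1,4,5,7}; box has {1,2,4,5,6,7} → only 9 remains.
(8,2) = 8: row 8 has {1,2,4,5,6,7,9}; col 2 has {1,3,5,6,9}; box has {1,2,4,5,6,7,9} → only 8 remains.
(1,5) = 1: row 1 has {3,4,5,6,9}; col 5 has {2,4,5,6,7,8,9}; box has {2,4,5,6,7,8,9} → only 1 remains.
(2,3) = 7: row 2 has {1,5,8,9}; col 3 has {1,2,3,4,5,6,9}; box has {1,3,5,9} → only 7 remains.
(2,5) = 3: row 2 has {1,5,7,8,9}; col 5 has {1,2,4,5,6,7,8,9}; box has {1,2,4,5,6,7,8,9} → only 3 remains.
(2,9) = 2: row 2 has {1,3,5,7,8,9}; col 9 has {1,3,4,5,6,8,9}; box has {1,3,4,5,6,8,9} → only 2 remains.
(6,3) = 8: row 6 has {1,3,4,5,6,9}; col 3 has {1,2,3,4,5,6,7,9}; box has {1,3,4,5,6,9} → only 8 remains.
(8,1) = 3: row 8 has {1,2,4,5,6,7,8,9}; col 1 has {1,4,5,7,9}; box has {1,2,4,5,6,7,8,9} → only 3 remains.
(1,2) = 2: row 1 has {1,3,4,5,6,9}; col 2 has {1,3,5,6,8,9}; box has {1,3,5,7,9} → only 2 remains.
(1,9) = 7: row 1 has {1,2,3,4,5,6,9}; col 9 has {1,2,3,4,5,6,8,9}; box has {1,2,3,4,5,6,8,9} → only 7 remains.

7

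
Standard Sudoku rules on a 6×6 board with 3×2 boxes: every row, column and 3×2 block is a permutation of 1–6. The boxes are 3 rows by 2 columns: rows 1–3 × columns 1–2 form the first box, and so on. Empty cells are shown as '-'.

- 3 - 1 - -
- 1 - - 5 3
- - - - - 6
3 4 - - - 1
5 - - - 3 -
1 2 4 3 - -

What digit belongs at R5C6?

4

R3C2 = 5 (sole candidate).
R5C2 = 6 (sole candidate).
R5C4 = 2 (sole candidate).
R5C6 = 4: row 5 has {2,3,5,6}; col 6 has {1,3,6}; box has {1,3} → only 4 remains.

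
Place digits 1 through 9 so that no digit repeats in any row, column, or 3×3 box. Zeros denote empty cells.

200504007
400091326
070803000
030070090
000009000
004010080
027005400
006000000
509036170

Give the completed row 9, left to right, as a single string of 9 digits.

549236178

R1C5 = 6: row 1 has {2,4,5,7}; col 5 has {1,3,7,9}; box has {1,3,4,5,8,9} → only 6 remains.
R1C8 = 1: row 1 has {2,4,5,6,7}; col 8 has {2,7,8,9}; box has {2,3,6,7} → only 1 remains.
R2C4 = 7: row 2 has {1,2,3,4,6,9}; col 4 has {5,8}; box has {1,3,4,5,6,8,9} → only 7 remains.
R3C5 = 2: row 3 has {3,7,8}; col 5 has {1,3,6,7,9}; box has {1,3,4,5,6,7,8,9} → only 2 remains.
R6C6 = 2: row 6 has {1,4,8}; col 6 has {1,3,4,5,6,9}; box has {1,7,9} → only 2 remains.
R7C5 = 8: row 7 has {2,4,5,7}; col 5 has {1,2,3,6,7,9}; box has {3,5,6} → only 8 remains.
R8C5 = 4: row 8 has {6}; col 5 has {1,2,3,6,7,8,9}; box has {3,5,6,8} → only 4 remains.
R8C6 = 7: row 8 has {4,6}; col 6 has {1,2,3,4,5,6,9}; box has {3,4,5,6,8} → only 7 remains.
R9C4 = 2: row 9 has {1,3,5,6,7,9}; col 4 has {5,7,8}; box has {3,4,5,6,7,8} → only 2 remains.
R9C9 = 8: row 9 has {1,2,3,5,6,7,9}; col 9 has {6,7}; box has {1,4,7} → only 8 remains.
R4C6 = 8: row 4 has {3,7,9}; col 6 has {1,2,3,4,5,6,7,9}; box has {1,2,7,9} → only 8 remains.
R5C5 = 5: row 5 has {9}; col 5 has {1,2,3,4,6,7,8,9}; box has {1,2,7,8,9} → only 5 remains.
R9C2 = 4: row 9 has {1,2,3,5,6,7,8,9}; col 2 has {2,3,7}; box has {2,5,6,7,9} → only 4 remains.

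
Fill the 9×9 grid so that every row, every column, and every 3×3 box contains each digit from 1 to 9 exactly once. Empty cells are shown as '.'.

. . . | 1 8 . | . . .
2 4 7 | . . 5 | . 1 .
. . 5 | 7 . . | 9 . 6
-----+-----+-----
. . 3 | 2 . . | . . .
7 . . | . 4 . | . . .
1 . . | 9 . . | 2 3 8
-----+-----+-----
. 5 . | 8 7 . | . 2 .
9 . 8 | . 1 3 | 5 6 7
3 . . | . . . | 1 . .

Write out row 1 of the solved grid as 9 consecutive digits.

639184752

R1C1 = 6: row 1 has {1,8}; col 1 has {1,2,3,7,9}; box has {2,4,5,7} → only 6 remains.
R1C3 = 9: row 1 has {1,6,8}; col 3 has {3,5,7,8}; box has {2,4,5,6,7} → only 9 remains.
R2C9 = 3 (sole candidate).
R3C1 = 8 (sole candidate).
R3C8 = 4 (sole candidate).
R5C7 = 6 (sole candidate).
R6C2 = 6 (sole candidate).
R6C3 = 4 (sole candidate).
R6C5 = 5 (sole candidate).
R6C6 = 7 (sole candidate).
R7C1 = 4 (sole candidate).
R7C7 = 3 (sole candidate).
R7C9 = 9 (sole candidate).
R8C2 = 2 (sole candidate).
R8C4 = 4 (sole candidate).
R9C2 = 7 (sole candidate).
R9C3 = 6 (sole candidate).
R9C4 = 5 (sole candidate).
R9C8 = 8 (sole candidate).
R9C9 = 4 (sole candidate).
R1C2 = 3: row 1 has {1,6,8,9}; col 2 has {2,4,5,6,7}; box has {2,4,5,6,7,8,9} → only 3 remains.
R1C7 = 7: row 1 has {1,3,6,8,9}; col 7 has {1,2,3,5,6,9}; box has {1,3,4,6,9} → only 7 remains.
R1C8 = 5: row 1 has {1,3,6,7,8,9}; col 8 has {1,2,3,4,6,8}; box has {1,3,4,6,7,9} → only 5 remains.
R1C9 = 2: row 1 has {1,3,5,6,7,8,9}; col 9 has {3,4,6,7,8,9}; box has {1,3,4,5,6,7,9} → only 2 remains.
R2C4 = 6 (sole candidate).
R2C5 = 9 (sole candidate).
R2C7 = 8 (sole candidate).
R3C2 = 1 (sole candidate).
R3C6 = 2 (sole candidate).
R4C1 = 5 (sole candidate).
R4C5 = 6 (sole candidate).
R4C7 = 4 (sole candidate).
R4C9 = 1 (sole candidate).
R5C3 = 2 (sole candidate).
R5C4 = 3 (sole candidate).
R5C8 = 9 (sole candidate).
R5C9 = 5 (sole candidate).
R7C3 = 1 (sole candidate).
R7C6 = 6 (sole candidate).
R9C5 = 2 (sole candidate).
R9C6 = 9 (sole candidate).
R1C6 = 4: row 1 has {1,2,3,5,6,7,8,9}; col 6 has {2,3,5,6,7,9}; box has {1,2,5,6,7,8,9} → only 4 remains.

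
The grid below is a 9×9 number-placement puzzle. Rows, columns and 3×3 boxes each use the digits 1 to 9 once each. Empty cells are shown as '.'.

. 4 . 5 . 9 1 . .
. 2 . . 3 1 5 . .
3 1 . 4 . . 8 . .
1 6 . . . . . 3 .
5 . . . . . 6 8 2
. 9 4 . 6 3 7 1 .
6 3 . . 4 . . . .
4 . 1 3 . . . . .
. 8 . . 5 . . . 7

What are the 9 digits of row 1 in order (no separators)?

746589123

r5c2 = 7: row 5 has {2,5,6,8}; col 2 has {1,2,3,4,6,8,9}; box has {1,4,5,6,9} → only 7 remains.
r5c3 = 3: row 5 has {2,5,6,7,8}; col 3 has {1,4}; box has {1,4,5,6,7,9} → only 3 remains.
r5c6 = 4: row 5 has {2,3,5,6,7,8}; col 6 has {1,3,9}; box has {3,6} → only 4 remains.
r6c9 = 5: row 6 has {1,3,4,6,7,9}; col 9 has {2,7}; box has {1,2,3,6,7,8} → only 5 remains.
r8c2 = 5: row 8 has {1,3,4}; col 2 has {1,2,3,4,6,7,8,9}; box has {1,3,4,6,8} → only 5 remains.
r1c9 = 3: in row 1, 3 can only go here (every other open cell in that row sees a 3).
r3c3 = 5: in row 3, 5 can only go here (every other open cell in that row sees a 5).
r4c6 = 5: in row 4, 5 can only go here (every other open cell in that row sees a 5).
r7c8 = 5: in row 7, 5 can only go here (every other open cell in that row sees a 5).
r9c4 = 1: in row 9, 1 can only go here (every other open cell in that row sees a 1).
r9c7 = 3: in row 9, 3 can only go here (every other open cell in that row sees a 3).
r5c4 = 9: row 5 has {2,3,4,5,6,7,8}; col 4 has {1,3,4,5}; box has {3,4,5,6} → only 9 remains.
r5c5 = 1: row 5 has {2,3,4,5,6,7,8,9}; col 5 has {3,4,5,6}; box has {3,4,5,6,9} → only 1 remains.
r7c9 = 1: in row 7, 1 can only go here (every other open cell in that row sees a 1).
r9c8 = 4: in row 9, 4 can only go here (every other open cell in that row sees a 4).
r2c9 = 4: in row 2, 4 can only go here (every other open cell in that row sees a 4).
r4c9 = 9: row 4 has {1,3,5,6}; col 9 has {1,2,3,4,5,7}; box has {1,2,3,5,6,7,8} → only 9 remains.
r3c9 = 6: row 3 has {1,3,4,5,8}; col 9 has {1,2,3,4,5,7,9}; box has {1,3,4,5,8} → only 6 remains.
r4c7 = 4: row 4 has {1,3,5,6,9}; col 7 has {1,3,5,6,7,8}; box has {1,2,3,5,6,7,8,9} → only 4 remains.
r8c9 = 8: row 8 has {1,3,4,5}; col 9 has {1,2,3,4,5,6,7,9}; box has {1,3,4,5,7} → only 8 remains.
r1c3 = 6: in row 1, 6 can only go here (every other open cell in that row sees a 6).
r2c4 = 6: in row 2, 6 can only go here (every other open cell in that row sees a 6).
r3c8 = 9: in row 3, 9 can only go here (every other open cell in that row sees a 9).
r2c8 = 7: row 2 has {1,2,3,4,5,6}; col 8 has {1,3,4,5,8,9}; box has {1,3,4,5,6,8,9} → only 7 remains.
r1c8 = 2: row 1 has {1,3,4,5,6,9}; col 8 has {1,3,4,5,7,8,9}; box has {1,3,4,5,6,7,8,9} → only 2 remains.
r8c8 = 6: row 8 has {1,3,4,5,8}; col 8 has {1,2,3,4,5,7,8,9}; box has {1,3,4,5,7,8} → only 6 remains.
r9c6 = 6: in row 9, 6 can only go here (every other open cell in that row sees a 6).
r1c1 = 7: in column 1, 7 can only go here (every other open cell in that column sees a 7).
r1c5 = 8: row 1 has {1,2,3,4,5,6,7,9}; col 5 has {1,3,4,5,6}; box has {1,3,4,5,6,9} → only 8 remains.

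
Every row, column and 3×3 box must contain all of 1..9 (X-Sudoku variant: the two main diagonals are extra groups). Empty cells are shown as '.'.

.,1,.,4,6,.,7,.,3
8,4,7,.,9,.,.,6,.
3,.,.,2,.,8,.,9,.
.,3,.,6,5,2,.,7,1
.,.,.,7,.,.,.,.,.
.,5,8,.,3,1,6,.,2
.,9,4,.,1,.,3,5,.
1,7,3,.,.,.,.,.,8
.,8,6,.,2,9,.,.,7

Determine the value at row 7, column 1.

row 1, column 6 = 5 (sole candidate).
row 2, column 6 = 3 (sole candidate).
row 2, column 9 = 5 (sole candidate).
row 3, column 2 = 6 (sole candidate).
row 3, column 3 = 5 (sole candidate).
row 3, column 5 = 7 (sole candidate).
row 3, column 7 = 1 (sole candidate).
row 3, column 9 = 4 (sole candidate).
row 4, column 3 = 9 (sole candidate).
row 5, column 2 = 2 (sole candidate).
row 5, column 3 = 1 (sole candidate).
row 5, column 5 = 8 (sole candidate).
row 5, column 6 = 4 (sole candidate).
row 5, column 8 = 3 (sole candidate).
row 5, column 9 = 9 (sole candidate).
row 6, column 4 = 9 (sole candidate).
row 6, column 8 = 4 (sole candidate).
row 7, column 1 = 2: row 7 has {1,3,4,5,9}; col 1 has {1,3,8}; box has {1,3,4,6,7,8,9} → only 2 remains.

2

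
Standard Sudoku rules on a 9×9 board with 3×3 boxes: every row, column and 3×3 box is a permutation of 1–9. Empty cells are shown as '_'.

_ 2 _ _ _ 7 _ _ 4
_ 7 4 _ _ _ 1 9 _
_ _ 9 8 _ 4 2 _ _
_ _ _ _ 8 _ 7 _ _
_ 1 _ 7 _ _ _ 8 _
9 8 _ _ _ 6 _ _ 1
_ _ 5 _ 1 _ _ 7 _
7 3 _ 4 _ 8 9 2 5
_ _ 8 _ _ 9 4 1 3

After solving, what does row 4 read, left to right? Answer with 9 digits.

643981752

R8C5 = 6 (sole candidate).
R9C2 = 6 (sole candidate).
R3C2 = 5 (sole candidate).
R3C5 = 3 (sole candidate).
R3C8 = 6 (sole candidate).
R3C9 = 7 (sole candidate).
R4C2 = 4: row 4 has {7,8}; col 2 has {1,2,3,5,6,7,8}; box has {1,8,9} → only 4 remains.
R7C2 = 9 (sole candidate).
R8C3 = 1 (sole candidate).
R9C1 = 2 (sole candidate).
R9C4 = 5 (sole candidate).
R9C5 = 7 (sole candidate).
R2C9 = 8 (sole candidate).
R3C1 = 1 (sole candidate).
R7C1 = 4 (sole candidate).
R7C9 = 6 (sole candidate).
R7C7 = 8 (sole candidate).
R1C4 = 1 (hidden single in row 1).
R1C1 = 8 (hidden single in row 1).
R1C5 = 9 (hidden single in row 1).
R1C3 = 6 (hidden single in row 1).
R2C1 = 3 (sole candidate).
R2C4 = 6 (hidden single in row 2).
R4C6 = 1: in row 4, 1 can only go here (every other open cell in that row sees a 1).
R4C1 = 6: in row 4, 6 can only go here (every other open cell in that row sees a 6).
R5C1 = 5 (sole candidate).
R4C8 = 5: in row 4, 5 can only go here (every other open cell in that row sees a 5).
R1C8 = 3 (sole candidate).
R6C7 = 3 (sole candidate).
R6C8 = 4 (sole candidate).
R1C7 = 5 (sole candidate).
R5C7 = 6 (sole candidate).
R6C4 = 2 (sole candidate).
R6C5 = 5 (sole candidate).
R7C4 = 3 (sole candidate).
R7C6 = 2 (sole candidate).
R2C5 = 2 (sole candidate).
R2C6 = 5 (sole candidate).
R4C4 = 9: row 4 has {1,4,5,6,7,8}; col 4 has {1,2,3,4,5,6,7,8}; box has {1,2,5,6,7,8} → only 9 remains.
R4C9 = 2: row 4 has {1,4,5,6,7,8,9}; col 9 has {1,3,4,5,6,7,8}; box has {1,3,4,5,6,7,8} → only 2 remains.
R5C5 = 4 (sole candidate).
R5C6 = 3 (sole candidate).
R5C9 = 9 (sole candidate).
R6C3 = 7 (sole candidate).
R4C3 = 3: row 4 has {1,2,4,5,6,7,8,9}; col 3 has {1,4,5,6,7,8,9}; box has {1,4,5,6,7,8,9} → only 3 remains.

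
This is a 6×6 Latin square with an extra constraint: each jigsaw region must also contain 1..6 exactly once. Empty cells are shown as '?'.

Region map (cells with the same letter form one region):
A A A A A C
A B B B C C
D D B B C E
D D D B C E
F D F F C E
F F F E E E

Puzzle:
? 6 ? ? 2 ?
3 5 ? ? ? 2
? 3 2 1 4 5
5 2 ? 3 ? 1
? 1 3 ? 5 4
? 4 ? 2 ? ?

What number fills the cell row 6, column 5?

3

row 1, column 6 = 3 (sole candidate).
row 3, column 1 = 6 (sole candidate).
row 4, column 3 = 4 (sole candidate).
row 4, column 5 = 6 (sole candidate).
row 5, column 1 = 2 (sole candidate).
row 5, column 4 = 6 (sole candidate).
row 6, column 1 = 1 (sole candidate).
row 6, column 3 = 5 (sole candidate).
row 6, column 5 = 3: row 6 has {1,2,4,5}; col 5 has {2,4,5,6}; region has {1,2,4,5} → only 3 remains.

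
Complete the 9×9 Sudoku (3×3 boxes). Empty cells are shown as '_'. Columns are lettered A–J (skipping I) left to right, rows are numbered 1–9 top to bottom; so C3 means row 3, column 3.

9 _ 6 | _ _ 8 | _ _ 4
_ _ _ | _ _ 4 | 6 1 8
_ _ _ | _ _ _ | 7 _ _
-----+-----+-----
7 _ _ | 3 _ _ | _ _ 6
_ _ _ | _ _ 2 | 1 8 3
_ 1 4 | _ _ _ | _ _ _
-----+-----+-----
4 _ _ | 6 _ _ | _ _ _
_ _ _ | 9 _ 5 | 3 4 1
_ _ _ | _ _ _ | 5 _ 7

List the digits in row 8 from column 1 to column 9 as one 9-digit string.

G1 = 2: row 1 has {4,6,8,9}; col 7 has {1,3,5,6,7}; box has {1,4,6,7,8} → only 2 remains.
G6 = 9: row 6 has {1,4}; col 7 has {1,2,3,5,6,7}; box has {1,3,6,8} → only 9 remains.
G7 = 8: row 7 has {4,6}; col 7 has {1,2,3,5,6,7,9}; box has {1,3,4,5,7} → only 8 remains.
G4 = 4: row 4 has {3,6,7}; col 7 has {1,2,3,5,6,7,8,9}; box has {1,3,6,8,9} → only 4 remains.
E2 = 9: in row 2, 9 can only go here (every other open cell in that row sees a 9).
B3 = 4: in row 3, 4 can only go here (every other open cell in that row sees a 4).
A6 = 3: in row 6, 3 can only go here (every other open cell in that row sees a 3).
F4 = 9: in column 6, 9 can only go here (every other open cell in that column sees a 9).
E4 = 1: in row 4, 1 can only go here (every other open cell in that row sees a 1).
D1 = 1: in row 1, 1 can only go here (every other open cell in that row sees a 1).
H9 = 6: in column 8, 6 can only go here (every other open cell in that column sees a 6).
H6 = 7: in column 8, 7 can only go here (every other open cell in that column sees a 7).
F6 = 6: row 6 has {1,3,4,7,9}; col 6 has {2,4,5,8,9}; box has {1,2,3,9} → only 6 remains.
F3 = 3: row 3 has {4,7}; col 6 has {2,4,5,6,8,9}; box has {1,4,8,9} → only 3 remains.
F9 = 1: row 9 has {5,6,7}; col 6 has {2,3,4,5,6,8,9}; box has {5,6,9} → only 1 remains.
F7 = 7: row 7 has {4,6,8}; col 6 has {1,2,3,4,5,6,8,9}; box has {1,5,6,9} → only 7 remains.
E3 = 6: in row 3, 6 can only go here (every other open cell in that row sees a 6).
J6 = 2: in row 6, 2 can only go here (every other open cell in that row sees a 2).
H4 = 5: row 4 has {1,3,4,6,7,9}; col 8 has {1,4,6,7,8}; box has {1,2,3,4,6,7,8,9} → only 5 remains.
J7 = 9: row 7 has {4,6,7,8}; col 9 has {1,2,3,4,6,7,8}; box has {1,3,4,5,6,7,8} → only 9 remains.
H1 = 3: row 1 has {1,2,4,6,8,9}; col 8 has {1,4,5,6,7,8}; box has {1,2,4,6,7,8} → only 3 remains.
H3 = 9: row 3 has {3,4,6,7}; col 8 has {1,3,4,5,6,7,8}; box has {1,2,3,4,6,7,8} → only 9 remains.
J3 = 5: row 3 has {3,4,6,7,9}; col 9 has {1,2,3,4,6,7,8,9}; box has {1,2,3,4,6,7,8,9} → only 5 remains.
H7 = 2: row 7 has {4,6,7,8,9}; col 8 has {1,3,4,5,6,7,8,9}; box has {1,3,4,5,6,7,8,9} → only 2 remains.
D3 = 2: row 3 has {3,4,5,6,7,9}; col 4 has {1,3,6,9}; box has {1,3,4,6,8,9} → only 2 remains.
E7 = 3: row 7 has {2,4,6,7,8,9}; col 5 has {1,6,9}; box has {1,5,6,7,9} → only 3 remains.
B7 = 5: row 7 has {2,3,4,6,7,8,9}; col 2 has {1,4}; box has {4} → only 5 remains.
C7 = 1: row 7 has {2,3,4,5,6,7,8,9}; col 3 has {4,6}; box has {4,5} → only 1 remains.
B1 = 7: row 1 has {1,2,3,4,6,8,9}; col 2 has {1,4,5}; box has {4,6,9} → only 7 remains.
E1 = 5: row 1 has {1,2,3,4,6,7,8,9}; col 5 has {1,3,6,9}; box has {1,2,3,4,6,8,9} → only 5 remains.
D2 = 7: row 2 has {1,4,6,8,9}; col 4 has {1,2,3,6,9}; box has {1,2,3,4,5,6,8,9} → only 7 remains.
C3 = 8: row 3 has {2,3,4,5,6,7,9}; col 3 has {1,4,6}; box has {4,6,7,9} → only 8 remains.
C4 = 2: row 4 has {1,3,4,5,6,7,9}; col 3 has {1,4,6,8}; box has {1,3,4,7} → only 2 remains.
E6 = 8: row 6 has {1,2,3,4,6,7,9}; col 5 has {1,3,5,6,9}; box has {1,2,3,6,9} → only 8 remains.
C8 = 7: row 8 has {1,3,4,5,9}; col 3 has {1,2,4,6,8}; box has {1,4,5} → only 7 remains.
E8 = 2: row 8 has {1,3,4,5,7,9}; col 5 has {1,3,5,6,8,9}; box has {1,3,5,6,7,9} → only 2 remains.
E9 = 4: row 9 has {1,5,6,7}; col 5 has {1,2,3,5,6,8,9}; box has {1,2,3,5,6,7,9} → only 4 remains.
A3 = 1: row 3 has {2,3,4,5,6,7,8,9}; col 1 has {3,4,7,9}; box has {4,6,7,8,9} → only 1 remains.
B4 = 8: row 4 has {1,2,3,4,5,6,7,9}; col 2 has {1,4,5,7}; box has {1,2,3,4,7} → only 8 remains.
E5 = 7: row 5 has {1,2,3,8}; col 5 has {1,2,3,4,5,6,8,9}; box has {1,2,3,6,8,9} → only 7 remains.
D6 = 5: row 6 has {1,2,3,4,6,7,8,9}; col 4 has {1,2,3,6,7,9}; box has {1,2,3,6,7,8,9} → only 5 remains.
B8 = 6: row 8 has {1,2,3,4,5,7,9}; col 2 has {1,4,5,7,8}; box has {1,4,5,7} → only 6 remains.
D9 = 8: row 9 has {1,4,5,6,7}; col 4 has {1,2,3,5,6,7,9}; box has {1,2,3,4,5,6,7,9} → only 8 remains.
B5 = 9: row 5 has {1,2,3,7,8}; col 2 has {1,4,5,6,7,8}; box has {1,2,3,4,7,8} → only 9 remains.
C5 = 5: row 5 has {1,2,3,7,8,9}; col 3 has {1,2,4,6,7,8}; box has {1,2,3,4,7,8,9} → only 5 remains.
D5 = 4: row 5 has {1,2,3,5,7,8,9}; col 4 has {1,2,3,5,6,7,8,9}; box has {1,2,3,5,6,7,8,9} → only 4 remains.
A8 = 8: row 8 has {1,2,3,4,5,6,7,9}; col 1 has {1,3,4,7,9}; box has {1,4,5,6,7} → only 8 remains.

867925341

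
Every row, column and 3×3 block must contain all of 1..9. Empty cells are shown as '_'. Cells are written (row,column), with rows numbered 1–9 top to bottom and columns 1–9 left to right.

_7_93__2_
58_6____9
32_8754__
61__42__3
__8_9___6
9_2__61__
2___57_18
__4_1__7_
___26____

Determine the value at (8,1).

(2,3) = 1: row 2 has {5,6,8,9}; col 3 has {2,4,8}; box has {2,3,5,7,8} → only 1 remains.
(2,5) = 2: row 2 has {1,5,6,8,9}; col 5 has {1,3,4,5,6,7,9}; box has {3,5,6,7,8,9} → only 2 remains.
(2,6) = 4: row 2 has {1,2,5,6,8,9}; col 6 has {2,5,6,7}; box has {2,3,5,6,7,8,9} → only 4 remains.
(2,8) = 3: row 2 has {1,2,4,5,6,8,9}; col 8 has {1,2,7}; box has {2,4,9} → only 3 remains.
(3,8) = 6: row 3 has {2,3,4,5,7,8}; col 8 has {1,2,3,7}; box has {2,3,4,9} → only 6 remains.
(3,9) = 1: row 3 has {2,3,4,5,6,7,8}; col 9 has {3,6,8,9}; box has {2,3,4,6,9} → only 1 remains.
(6,5) = 8: row 6 has {1,2,6,9}; col 5 has {1,2,3,4,5,6,7,9}; box has {2,4,6,9} → only 8 remains.
(8,1) = 8: row 8 has {1,4,7}; col 1 has {2,3,5,6,9}; box has {2,4} → only 8 remains.

8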